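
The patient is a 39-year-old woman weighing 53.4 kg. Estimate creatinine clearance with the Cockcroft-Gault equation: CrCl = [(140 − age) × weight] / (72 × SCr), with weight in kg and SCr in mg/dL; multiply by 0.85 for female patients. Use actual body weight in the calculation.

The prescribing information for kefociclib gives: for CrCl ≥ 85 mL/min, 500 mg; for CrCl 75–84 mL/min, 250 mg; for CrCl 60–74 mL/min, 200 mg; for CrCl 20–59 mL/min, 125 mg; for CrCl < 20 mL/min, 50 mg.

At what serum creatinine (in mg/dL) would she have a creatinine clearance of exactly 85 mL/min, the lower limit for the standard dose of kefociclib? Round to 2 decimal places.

Standard dose requires CrCl ≥ 85 mL/min.
Set (140 − 39) × 53.4 × 0.85 / (72 × SCr) = 85
SCr = (140 − 39) × 53.4 × 0.85 / (72 × 85) = 0.749 mg/dL

0.75 mg/dL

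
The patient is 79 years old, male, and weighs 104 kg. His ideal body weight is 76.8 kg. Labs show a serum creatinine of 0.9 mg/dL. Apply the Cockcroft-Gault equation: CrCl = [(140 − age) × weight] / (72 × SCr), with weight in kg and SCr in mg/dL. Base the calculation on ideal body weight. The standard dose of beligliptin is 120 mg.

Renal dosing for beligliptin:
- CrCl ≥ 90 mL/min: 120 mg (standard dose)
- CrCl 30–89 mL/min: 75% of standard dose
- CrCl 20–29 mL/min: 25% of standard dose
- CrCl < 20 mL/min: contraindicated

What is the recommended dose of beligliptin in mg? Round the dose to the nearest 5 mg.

CrCl = (140 − 79) × 76.8 / (72 × 0.9) = 4684.8 / 64.80 ≈ 72.3 mL/min
CrCl ≈ 72 mL/min → bracket 30–89 mL/min.
75% of 120 mg = 90 mg

90 mg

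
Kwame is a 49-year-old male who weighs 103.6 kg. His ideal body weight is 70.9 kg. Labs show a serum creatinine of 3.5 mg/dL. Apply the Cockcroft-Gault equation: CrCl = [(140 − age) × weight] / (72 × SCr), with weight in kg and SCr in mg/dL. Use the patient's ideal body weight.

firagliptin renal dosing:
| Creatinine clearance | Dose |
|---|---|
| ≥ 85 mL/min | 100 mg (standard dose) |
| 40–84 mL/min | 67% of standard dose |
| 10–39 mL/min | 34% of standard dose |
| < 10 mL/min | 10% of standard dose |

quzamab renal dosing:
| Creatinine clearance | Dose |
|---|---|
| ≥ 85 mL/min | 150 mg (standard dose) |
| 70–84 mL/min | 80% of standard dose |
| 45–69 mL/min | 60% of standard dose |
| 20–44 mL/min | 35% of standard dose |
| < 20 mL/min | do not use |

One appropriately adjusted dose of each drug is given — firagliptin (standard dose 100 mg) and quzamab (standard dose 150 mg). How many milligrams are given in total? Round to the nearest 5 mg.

CrCl = (140 − 49) × 70.9 / (72 × 3.5) = 6451.9 / 252.00 ≈ 25.6 mL/min
CrCl ≈ 26 mL/min.
firagliptin: 10–39 mL/min → 34% of 100 mg = 34 mg.
quzamab: 20–44 mL/min → 35% of 150 mg = 52.5 mg.
Total = 34 + 52.5 = 86.5 mg.

85 mg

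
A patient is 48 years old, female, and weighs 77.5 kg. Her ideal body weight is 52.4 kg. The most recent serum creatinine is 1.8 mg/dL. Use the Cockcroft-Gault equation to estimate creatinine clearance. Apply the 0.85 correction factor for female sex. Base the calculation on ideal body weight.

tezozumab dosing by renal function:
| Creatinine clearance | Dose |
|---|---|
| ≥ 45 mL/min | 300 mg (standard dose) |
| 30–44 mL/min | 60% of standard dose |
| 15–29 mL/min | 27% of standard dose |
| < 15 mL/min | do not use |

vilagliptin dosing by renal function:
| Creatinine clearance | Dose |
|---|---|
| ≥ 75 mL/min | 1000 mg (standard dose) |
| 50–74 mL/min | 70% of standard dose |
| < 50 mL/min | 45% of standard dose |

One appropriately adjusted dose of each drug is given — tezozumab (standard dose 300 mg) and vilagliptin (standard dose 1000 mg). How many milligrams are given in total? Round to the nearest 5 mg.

CrCl = (140 − 48) × 52.4 / (72 × 1.8) × 0.85 = 4820.8 / 129.60 × 0.85 ≈ 31.6 mL/min
CrCl ≈ 32 mL/min.
tezozumab: 30–44 mL/min → 60% of 300 mg = 180 mg.
vilagliptin: < 50 mL/min → 45% of 1000 mg = 450 mg.
Total = 180 + 450 = 630 mg.

630 mg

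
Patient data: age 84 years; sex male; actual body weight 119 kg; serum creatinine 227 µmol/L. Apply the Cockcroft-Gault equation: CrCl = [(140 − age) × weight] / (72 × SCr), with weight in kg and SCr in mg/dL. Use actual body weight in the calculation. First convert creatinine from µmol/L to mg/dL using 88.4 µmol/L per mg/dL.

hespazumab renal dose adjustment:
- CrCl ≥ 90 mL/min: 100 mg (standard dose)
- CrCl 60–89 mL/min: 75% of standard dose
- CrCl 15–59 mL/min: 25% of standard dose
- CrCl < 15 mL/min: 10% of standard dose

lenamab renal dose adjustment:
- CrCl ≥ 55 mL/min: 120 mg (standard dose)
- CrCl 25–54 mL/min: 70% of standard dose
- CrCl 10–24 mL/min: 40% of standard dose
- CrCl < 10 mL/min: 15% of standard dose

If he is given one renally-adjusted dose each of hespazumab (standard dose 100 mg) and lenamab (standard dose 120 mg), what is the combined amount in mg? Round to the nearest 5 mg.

110 mg

SCr = 227 / 88.4 = 2.568 mg/dL
CrCl = (140 − 84) × 119 / (72 × 2.568) = 6664.0 / 184.90 ≈ 36.0 mL/min
CrCl ≈ 36 mL/min.
hespazumab: 15–59 mL/min → 25% of 100 mg = 25 mg.
lenamab: 25–54 mL/min → 70% of 120 mg = 84 mg.
Total = 25 + 84 = 109 mg.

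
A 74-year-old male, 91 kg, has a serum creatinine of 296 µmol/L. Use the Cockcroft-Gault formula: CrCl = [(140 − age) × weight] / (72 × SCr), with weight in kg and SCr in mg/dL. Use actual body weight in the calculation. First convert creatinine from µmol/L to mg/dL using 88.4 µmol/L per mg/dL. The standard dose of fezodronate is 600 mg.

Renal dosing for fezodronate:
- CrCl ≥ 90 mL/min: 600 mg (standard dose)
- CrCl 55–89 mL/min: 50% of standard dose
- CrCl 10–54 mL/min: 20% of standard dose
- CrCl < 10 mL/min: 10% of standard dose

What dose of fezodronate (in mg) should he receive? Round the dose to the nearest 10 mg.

120 mg

SCr = 296 / 88.4 = 3.348 mg/dL
CrCl = (140 − 74) × 91 / (72 × 3.348) = 6006.0 / 241.06 ≈ 24.9 mL/min
CrCl ≈ 25 mL/min → bracket 10–54 mL/min.
20% of 600 mg = 120 mg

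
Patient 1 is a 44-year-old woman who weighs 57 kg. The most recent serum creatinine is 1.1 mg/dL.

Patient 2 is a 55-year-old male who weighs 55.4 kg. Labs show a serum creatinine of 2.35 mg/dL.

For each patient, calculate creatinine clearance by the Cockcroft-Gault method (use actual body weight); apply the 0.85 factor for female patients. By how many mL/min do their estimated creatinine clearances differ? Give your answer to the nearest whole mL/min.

Patient 1: CrCl = (140 − 44) × 57 / (72 × 1.1) × 0.85 = 5472.0 / 79.20 × 0.85 ≈ 58.7 mL/min
Patient 2: CrCl = (140 − 55) × 55.4 / (72 × 2.35) = 4709.0 / 169.20 ≈ 27.8 mL/min
|58.7 − 27.8| = 30.9 mL/min

31 mL/min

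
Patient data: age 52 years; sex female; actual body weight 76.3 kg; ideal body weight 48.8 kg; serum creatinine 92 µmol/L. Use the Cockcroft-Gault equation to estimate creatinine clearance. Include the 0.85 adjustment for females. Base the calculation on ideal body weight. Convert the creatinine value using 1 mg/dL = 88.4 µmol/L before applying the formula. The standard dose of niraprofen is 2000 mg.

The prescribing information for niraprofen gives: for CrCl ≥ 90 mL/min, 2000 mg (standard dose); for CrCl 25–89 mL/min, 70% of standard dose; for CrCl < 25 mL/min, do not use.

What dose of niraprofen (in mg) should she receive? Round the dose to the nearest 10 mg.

1400 mg

SCr = 92 / 88.4 = 1.041 mg/dL
CrCl = (140 − 52) × 48.8 / (72 × 1.041) × 0.85 = 4294.4 / 74.95 × 0.85 ≈ 48.7 mL/min
CrCl ≈ 49 mL/min → bracket 25–89 mL/min.
70% of 2000 mg = 1400 mg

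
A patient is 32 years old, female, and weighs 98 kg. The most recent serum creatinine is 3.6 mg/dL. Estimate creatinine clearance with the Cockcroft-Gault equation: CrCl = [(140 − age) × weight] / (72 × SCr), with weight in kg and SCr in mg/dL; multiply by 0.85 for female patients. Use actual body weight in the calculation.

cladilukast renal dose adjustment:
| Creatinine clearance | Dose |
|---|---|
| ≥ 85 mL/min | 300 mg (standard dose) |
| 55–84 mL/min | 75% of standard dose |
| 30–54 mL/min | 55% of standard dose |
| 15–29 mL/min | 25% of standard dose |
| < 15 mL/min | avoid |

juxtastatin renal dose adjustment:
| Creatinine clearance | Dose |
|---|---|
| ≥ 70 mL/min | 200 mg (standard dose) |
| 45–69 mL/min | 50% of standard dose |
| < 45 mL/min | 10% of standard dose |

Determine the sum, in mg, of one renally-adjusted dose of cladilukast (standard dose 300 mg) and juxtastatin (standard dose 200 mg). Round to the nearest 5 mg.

CrCl = (140 − 32) × 98 / (72 × 3.6) × 0.85 = 10584.0 / 259.20 × 0.85 ≈ 34.7 mL/min
CrCl ≈ 35 mL/min.
cladilukast: 30–54 mL/min → 55% of 300 mg = 165 mg.
juxtastatin: < 45 mL/min → 10% of 200 mg = 20 mg.
Total = 165 + 20 = 185 mg.

185 mg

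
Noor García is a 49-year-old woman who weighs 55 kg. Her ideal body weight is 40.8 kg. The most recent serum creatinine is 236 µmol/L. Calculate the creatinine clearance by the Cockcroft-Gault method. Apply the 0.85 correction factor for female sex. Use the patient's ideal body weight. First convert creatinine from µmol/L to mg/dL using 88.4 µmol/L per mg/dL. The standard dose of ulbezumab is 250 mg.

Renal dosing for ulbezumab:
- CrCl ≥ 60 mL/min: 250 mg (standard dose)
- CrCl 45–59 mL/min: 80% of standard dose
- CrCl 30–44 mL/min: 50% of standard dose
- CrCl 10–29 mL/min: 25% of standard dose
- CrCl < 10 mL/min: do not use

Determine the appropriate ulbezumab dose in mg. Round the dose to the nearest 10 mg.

SCr = 236 / 88.4 = 2.67 mg/dL
CrCl = (140 − 49) × 40.8 / (72 × 2.67) × 0.85 = 3712.8 / 192.24 × 0.85 ≈ 16.4 mL/min
CrCl ≈ 16 mL/min → bracket 10–29 mL/min.
25% of 250 mg = 62.5 mg → 60 mg

60 mg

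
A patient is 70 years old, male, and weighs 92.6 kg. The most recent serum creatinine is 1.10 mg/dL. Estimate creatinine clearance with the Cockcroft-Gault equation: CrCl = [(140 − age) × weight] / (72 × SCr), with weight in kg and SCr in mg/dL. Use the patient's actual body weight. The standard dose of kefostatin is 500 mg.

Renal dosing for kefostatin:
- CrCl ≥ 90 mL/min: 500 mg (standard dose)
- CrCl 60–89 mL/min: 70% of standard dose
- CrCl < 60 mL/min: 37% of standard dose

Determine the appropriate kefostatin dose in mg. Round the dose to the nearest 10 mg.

350 mg

CrCl = (140 − 70) × 92.6 / (72 × 1.1) = 6482.0 / 79.20 ≈ 81.8 mL/min
CrCl ≈ 82 mL/min → bracket 60–89 mL/min.
70% of 500 mg = 350 mg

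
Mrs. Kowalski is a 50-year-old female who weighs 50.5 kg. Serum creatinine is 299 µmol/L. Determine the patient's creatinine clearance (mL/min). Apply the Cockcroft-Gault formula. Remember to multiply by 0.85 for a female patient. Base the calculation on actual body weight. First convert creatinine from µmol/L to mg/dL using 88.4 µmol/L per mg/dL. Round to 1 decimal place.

SCr = 299 / 88.4 = 3.382 mg/dL
CrCl = (140 − 50) × 50.5 / (72 × 3.382) × 0.85 = 4545.0 / 243.50 × 0.85 ≈ 15.9 mL/min

15.9 mL/min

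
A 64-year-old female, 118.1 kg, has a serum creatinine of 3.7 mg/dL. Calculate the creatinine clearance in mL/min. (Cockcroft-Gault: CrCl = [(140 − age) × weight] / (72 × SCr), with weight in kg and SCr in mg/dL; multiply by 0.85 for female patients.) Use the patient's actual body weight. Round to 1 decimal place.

28.6 mL/min

CrCl = (140 − 64) × 118.1 / (72 × 3.7) × 0.85 = 8975.6 / 266.40 × 0.85 ≈ 28.6 mL/min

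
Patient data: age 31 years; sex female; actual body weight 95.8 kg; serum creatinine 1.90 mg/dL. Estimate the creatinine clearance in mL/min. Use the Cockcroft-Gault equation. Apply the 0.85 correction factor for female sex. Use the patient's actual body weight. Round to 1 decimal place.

CrCl = (140 − 31) × 95.8 / (72 × 1.9) × 0.85 = 10442.2 / 136.80 × 0.85 ≈ 64.9 mL/min

64.9 mL/min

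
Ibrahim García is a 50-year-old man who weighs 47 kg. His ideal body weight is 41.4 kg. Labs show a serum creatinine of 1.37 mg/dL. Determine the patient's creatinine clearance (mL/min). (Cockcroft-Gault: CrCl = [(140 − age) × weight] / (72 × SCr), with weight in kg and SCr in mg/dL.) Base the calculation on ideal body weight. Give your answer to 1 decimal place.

37.8 mL/min

CrCl = (140 − 50) × 41.4 / (72 × 1.37) = 3726.0 / 98.64 ≈ 37.8 mL/min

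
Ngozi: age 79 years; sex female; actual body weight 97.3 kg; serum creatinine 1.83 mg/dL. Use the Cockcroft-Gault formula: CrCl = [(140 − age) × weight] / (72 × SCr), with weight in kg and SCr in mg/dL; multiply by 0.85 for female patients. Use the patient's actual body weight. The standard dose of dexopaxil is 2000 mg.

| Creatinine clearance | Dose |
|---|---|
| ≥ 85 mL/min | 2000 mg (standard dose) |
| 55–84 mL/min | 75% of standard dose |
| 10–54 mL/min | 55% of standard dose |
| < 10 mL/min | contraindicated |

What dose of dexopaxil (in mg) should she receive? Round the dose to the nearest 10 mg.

CrCl = (140 − 79) × 97.3 / (72 × 1.83) × 0.85 = 5935.3 / 131.76 × 0.85 ≈ 38.3 mL/min
CrCl ≈ 38 mL/min → bracket 10–54 mL/min.
55% of 2000 mg = 1100 mg

1100 mg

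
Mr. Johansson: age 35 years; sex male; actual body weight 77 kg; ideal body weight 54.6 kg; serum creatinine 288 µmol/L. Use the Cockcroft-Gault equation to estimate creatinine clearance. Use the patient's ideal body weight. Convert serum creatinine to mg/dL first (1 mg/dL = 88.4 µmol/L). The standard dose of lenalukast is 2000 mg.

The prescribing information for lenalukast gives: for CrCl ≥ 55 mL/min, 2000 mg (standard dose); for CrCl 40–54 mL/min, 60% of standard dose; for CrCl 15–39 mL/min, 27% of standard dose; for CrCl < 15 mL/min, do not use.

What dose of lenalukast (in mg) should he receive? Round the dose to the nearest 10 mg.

SCr = 288 / 88.4 = 3.258 mg/dL
CrCl = (140 − 35) × 54.6 / (72 × 3.258) = 5733.0 / 234.58 ≈ 24.4 mL/min
CrCl ≈ 24 mL/min → bracket 15–39 mL/min.
27% of 2000 mg = 540 mg

540 mg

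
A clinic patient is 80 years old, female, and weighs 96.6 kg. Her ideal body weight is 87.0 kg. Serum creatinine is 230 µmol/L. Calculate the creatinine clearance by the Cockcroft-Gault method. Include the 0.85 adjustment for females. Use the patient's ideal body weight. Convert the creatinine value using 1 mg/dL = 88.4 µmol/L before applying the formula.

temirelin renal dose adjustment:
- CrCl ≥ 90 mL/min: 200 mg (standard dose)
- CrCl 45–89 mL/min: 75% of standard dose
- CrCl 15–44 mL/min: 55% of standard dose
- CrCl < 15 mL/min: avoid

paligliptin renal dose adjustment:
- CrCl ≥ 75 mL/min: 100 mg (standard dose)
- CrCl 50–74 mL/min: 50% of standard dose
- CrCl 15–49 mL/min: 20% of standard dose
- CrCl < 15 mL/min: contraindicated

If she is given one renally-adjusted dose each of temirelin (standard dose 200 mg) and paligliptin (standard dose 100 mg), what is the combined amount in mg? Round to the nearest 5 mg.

SCr = 230 / 88.4 = 2.602 mg/dL
CrCl = (140 − 80) × 87 / (72 × 2.602) × 0.85 = 5220.0 / 187.34 × 0.85 ≈ 23.7 mL/min
CrCl ≈ 24 mL/min.
temirelin: 15–44 mL/min → 55% of 200 mg = 110 mg.
paligliptin: 15–49 mL/min → 20% of 100 mg = 20 mg.
Total = 110 + 20 = 130 mg.

130 mg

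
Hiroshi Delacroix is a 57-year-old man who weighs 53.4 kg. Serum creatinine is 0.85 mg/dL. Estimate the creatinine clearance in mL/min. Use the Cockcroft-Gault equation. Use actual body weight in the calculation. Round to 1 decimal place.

72.4 mL/min

CrCl = (140 − 57) × 53.4 / (72 × 0.85) = 4432.2 / 61.20 ≈ 72.4 mL/min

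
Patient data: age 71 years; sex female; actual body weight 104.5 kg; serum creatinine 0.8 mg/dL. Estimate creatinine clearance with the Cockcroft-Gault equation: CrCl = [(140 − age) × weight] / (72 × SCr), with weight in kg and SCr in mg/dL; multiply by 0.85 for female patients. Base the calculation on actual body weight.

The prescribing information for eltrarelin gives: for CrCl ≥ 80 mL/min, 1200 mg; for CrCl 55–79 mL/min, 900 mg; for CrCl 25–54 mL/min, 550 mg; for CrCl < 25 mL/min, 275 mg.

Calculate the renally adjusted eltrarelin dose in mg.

1200 mg

CrCl = (140 − 71) × 104.5 / (72 × 0.8) × 0.85 = 7210.5 / 57.60 × 0.85 ≈ 106.4 mL/min
CrCl ≈ 106 mL/min → bracket ≥ 80 mL/min.
Dose for this bracket: 1200 mg.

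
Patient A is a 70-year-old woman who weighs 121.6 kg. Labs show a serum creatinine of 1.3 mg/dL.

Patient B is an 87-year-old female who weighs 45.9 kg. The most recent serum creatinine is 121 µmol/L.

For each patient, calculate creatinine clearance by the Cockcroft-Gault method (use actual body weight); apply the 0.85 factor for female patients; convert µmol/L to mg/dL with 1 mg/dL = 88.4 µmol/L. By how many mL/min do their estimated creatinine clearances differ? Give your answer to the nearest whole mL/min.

56 mL/min

Patient A: CrCl = (140 − 70) × 121.6 / (72 × 1.3) × 0.85 = 8512.0 / 93.60 × 0.85 ≈ 77.3 mL/min
Patient B: SCr = 121 / 88.4 = 1.369 mg/dL
Patient B: CrCl = (140 − 87) × 45.9 / (72 × 1.369) × 0.85 = 2432.7 / 98.57 × 0.85 ≈ 21.0 mL/min
|77.3 − 21.0| = 56.3 mL/min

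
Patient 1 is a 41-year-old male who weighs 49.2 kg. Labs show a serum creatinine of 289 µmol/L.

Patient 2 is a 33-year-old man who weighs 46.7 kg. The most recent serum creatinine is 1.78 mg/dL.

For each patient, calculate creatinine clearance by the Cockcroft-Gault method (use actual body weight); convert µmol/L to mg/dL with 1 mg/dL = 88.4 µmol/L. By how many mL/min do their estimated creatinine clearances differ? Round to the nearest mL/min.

18 mL/min

Patient 1: SCr = 289 / 88.4 = 3.269 mg/dL
Patient 1: CrCl = (140 − 41) × 49.2 / (72 × 3.269) = 4870.8 / 235.37 ≈ 20.7 mL/min
Patient 2: CrCl = (140 − 33) × 46.7 / (72 × 1.78) = 4996.9 / 128.16 ≈ 39.0 mL/min
|20.7 − 39.0| = 18.3 mL/min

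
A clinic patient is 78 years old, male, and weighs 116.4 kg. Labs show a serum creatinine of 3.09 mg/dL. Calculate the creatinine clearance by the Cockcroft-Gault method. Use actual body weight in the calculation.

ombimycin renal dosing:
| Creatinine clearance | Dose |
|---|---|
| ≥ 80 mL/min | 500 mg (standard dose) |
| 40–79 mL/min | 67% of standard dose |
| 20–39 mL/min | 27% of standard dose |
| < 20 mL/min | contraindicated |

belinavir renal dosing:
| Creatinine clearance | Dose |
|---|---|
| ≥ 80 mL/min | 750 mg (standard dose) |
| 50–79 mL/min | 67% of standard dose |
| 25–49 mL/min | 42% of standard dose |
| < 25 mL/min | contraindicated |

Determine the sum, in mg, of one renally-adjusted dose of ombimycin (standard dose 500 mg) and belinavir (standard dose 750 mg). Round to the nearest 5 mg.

450 mg

CrCl = (140 − 78) × 116.4 / (72 × 3.09) = 7216.8 / 222.48 ≈ 32.4 mL/min
CrCl ≈ 32 mL/min.
ombimycin: 20–39 mL/min → 27% of 500 mg = 135 mg.
belinavir: 25–49 mL/min → 42% of 750 mg = 315 mg.
Total = 135 + 315 = 450 mg.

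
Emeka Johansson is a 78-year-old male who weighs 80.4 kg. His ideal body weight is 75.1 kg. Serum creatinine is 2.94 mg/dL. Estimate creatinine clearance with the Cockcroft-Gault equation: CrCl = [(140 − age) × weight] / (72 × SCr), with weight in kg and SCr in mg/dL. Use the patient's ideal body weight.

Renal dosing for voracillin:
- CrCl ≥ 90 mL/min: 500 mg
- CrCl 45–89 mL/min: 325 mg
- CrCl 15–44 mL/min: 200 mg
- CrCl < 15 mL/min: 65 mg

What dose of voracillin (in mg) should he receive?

200 mg

CrCl = (140 − 78) × 75.1 / (72 × 2.94) = 4656.2 / 211.68 ≈ 22.0 mL/min
CrCl ≈ 22 mL/min → bracket 15–44 mL/min.
Dose for this bracket: 200 mg.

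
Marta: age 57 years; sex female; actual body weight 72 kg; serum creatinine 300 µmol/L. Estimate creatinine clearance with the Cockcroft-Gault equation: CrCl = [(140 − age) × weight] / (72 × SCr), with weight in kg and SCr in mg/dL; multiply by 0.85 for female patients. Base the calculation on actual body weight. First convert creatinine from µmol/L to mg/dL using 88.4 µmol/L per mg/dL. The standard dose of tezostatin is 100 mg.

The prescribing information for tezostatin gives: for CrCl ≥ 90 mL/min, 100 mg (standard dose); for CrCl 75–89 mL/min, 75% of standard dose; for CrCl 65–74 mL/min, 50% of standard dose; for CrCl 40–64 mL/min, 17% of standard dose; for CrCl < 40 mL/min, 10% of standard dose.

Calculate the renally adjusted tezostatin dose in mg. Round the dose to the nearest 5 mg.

SCr = 300 / 88.4 = 3.394 mg/dL
CrCl = (140 − 57) × 72 / (72 × 3.394) × 0.85 = 5976.0 / 244.37 × 0.85 ≈ 20.8 mL/min
CrCl ≈ 21 mL/min → bracket < 40 mL/min.
10% of 100 mg = 10 mg

10 mg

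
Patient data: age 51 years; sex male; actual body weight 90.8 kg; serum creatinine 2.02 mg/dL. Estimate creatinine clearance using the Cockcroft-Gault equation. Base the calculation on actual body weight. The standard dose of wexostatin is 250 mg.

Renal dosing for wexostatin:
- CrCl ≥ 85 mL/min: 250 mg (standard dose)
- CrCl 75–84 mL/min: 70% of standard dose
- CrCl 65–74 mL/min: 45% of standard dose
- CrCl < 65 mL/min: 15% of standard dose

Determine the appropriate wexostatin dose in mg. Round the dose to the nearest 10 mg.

40 mg

CrCl = (140 − 51) × 90.8 / (72 × 2.02) = 8081.2 / 145.44 ≈ 55.6 mL/min
CrCl ≈ 56 mL/min → bracket < 65 mL/min.
15% of 250 mg = 37.5 mg → 40 mg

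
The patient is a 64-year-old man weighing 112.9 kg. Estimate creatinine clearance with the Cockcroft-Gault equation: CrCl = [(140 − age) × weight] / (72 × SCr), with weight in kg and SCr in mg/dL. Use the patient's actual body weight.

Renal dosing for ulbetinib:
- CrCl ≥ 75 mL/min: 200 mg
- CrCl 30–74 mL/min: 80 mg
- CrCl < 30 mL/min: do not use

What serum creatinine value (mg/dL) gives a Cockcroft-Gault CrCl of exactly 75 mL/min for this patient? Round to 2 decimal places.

1.59 mg/dL

Standard dose requires CrCl ≥ 75 mL/min.
Set (140 − 64) × 112.9 / (72 × SCr) = 75
SCr = (140 − 64) × 112.9 / (72 × 75) = 1.589 mg/dL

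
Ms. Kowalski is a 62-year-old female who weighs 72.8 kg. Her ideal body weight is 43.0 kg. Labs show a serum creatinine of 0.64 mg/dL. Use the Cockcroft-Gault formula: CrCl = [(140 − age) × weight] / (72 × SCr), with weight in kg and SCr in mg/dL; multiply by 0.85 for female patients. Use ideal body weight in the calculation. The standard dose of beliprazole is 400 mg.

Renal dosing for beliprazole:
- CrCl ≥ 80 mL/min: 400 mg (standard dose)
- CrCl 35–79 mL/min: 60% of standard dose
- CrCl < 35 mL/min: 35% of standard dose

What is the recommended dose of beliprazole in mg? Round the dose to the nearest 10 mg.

240 mg

CrCl = (140 − 62) × 43 / (72 × 0.64) × 0.85 = 3354.0 / 46.08 × 0.85 ≈ 61.9 mL/min
CrCl ≈ 62 mL/min → bracket 35–79 mL/min.
60% of 400 mg = 240 mg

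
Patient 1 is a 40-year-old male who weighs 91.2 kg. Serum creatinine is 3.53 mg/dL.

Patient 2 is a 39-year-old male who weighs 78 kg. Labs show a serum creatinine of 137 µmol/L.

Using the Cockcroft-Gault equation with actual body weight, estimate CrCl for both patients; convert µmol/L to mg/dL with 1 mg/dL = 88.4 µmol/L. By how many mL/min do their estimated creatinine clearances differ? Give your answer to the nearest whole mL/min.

Patient 1: CrCl = (140 − 40) × 91.2 / (72 × 3.53) = 9120.0 / 254.16 ≈ 35.9 mL/min
Patient 2: SCr = 137 / 88.4 = 1.55 mg/dL
Patient 2: CrCl = (140 − 39) × 78 / (72 × 1.55) = 7878.0 / 111.60 ≈ 70.6 mL/min
|35.9 − 70.6| = 34.7 mL/min

35 mL/min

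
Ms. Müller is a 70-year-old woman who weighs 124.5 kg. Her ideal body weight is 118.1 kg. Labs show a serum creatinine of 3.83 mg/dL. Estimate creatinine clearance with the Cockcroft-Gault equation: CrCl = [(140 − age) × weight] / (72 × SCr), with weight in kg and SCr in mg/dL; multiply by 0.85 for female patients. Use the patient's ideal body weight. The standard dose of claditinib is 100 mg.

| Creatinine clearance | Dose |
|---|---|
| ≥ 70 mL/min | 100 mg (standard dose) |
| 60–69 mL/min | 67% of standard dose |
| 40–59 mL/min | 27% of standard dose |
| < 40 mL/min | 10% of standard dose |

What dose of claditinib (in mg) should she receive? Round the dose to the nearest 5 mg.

10 mg

CrCl = (140 − 70) × 118.1 / (72 × 3.83) × 0.85 = 8267.0 / 275.76 × 0.85 ≈ 25.5 mL/min
CrCl ≈ 25 mL/min → bracket < 40 mL/min.
10% of 100 mg = 10 mg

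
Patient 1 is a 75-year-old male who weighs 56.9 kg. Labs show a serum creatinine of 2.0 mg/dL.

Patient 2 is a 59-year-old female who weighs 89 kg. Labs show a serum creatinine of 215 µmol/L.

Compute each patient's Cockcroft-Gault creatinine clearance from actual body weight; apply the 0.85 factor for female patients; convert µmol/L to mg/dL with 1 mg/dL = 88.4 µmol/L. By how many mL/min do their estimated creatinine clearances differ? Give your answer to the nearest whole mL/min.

9 mL/min

Patient 1: CrCl = (140 − 75) × 56.9 / (72 × 2) = 3698.5 / 144.00 ≈ 25.7 mL/min
Patient 2: SCr = 215 / 88.4 = 2.432 mg/dL
Patient 2: CrCl = (140 − 59) × 89 / (72 × 2.432) × 0.85 = 7209.0 / 175.10 × 0.85 ≈ 35.0 mL/min
|25.7 − 35.0| = 9.3 mL/min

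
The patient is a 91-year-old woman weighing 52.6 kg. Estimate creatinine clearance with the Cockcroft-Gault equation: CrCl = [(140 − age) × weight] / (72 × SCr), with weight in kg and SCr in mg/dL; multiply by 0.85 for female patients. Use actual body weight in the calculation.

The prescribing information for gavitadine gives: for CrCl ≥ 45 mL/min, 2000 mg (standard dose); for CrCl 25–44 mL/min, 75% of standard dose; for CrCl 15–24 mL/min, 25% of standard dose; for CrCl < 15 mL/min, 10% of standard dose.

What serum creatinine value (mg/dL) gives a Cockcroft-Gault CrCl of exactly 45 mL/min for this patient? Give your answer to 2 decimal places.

0.68 mg/dL

Standard dose requires CrCl ≥ 45 mL/min.
Set (140 − 91) × 52.6 × 0.85 / (72 × SCr) = 45
SCr = (140 − 91) × 52.6 × 0.85 / (72 × 45) = 0.676 mg/dL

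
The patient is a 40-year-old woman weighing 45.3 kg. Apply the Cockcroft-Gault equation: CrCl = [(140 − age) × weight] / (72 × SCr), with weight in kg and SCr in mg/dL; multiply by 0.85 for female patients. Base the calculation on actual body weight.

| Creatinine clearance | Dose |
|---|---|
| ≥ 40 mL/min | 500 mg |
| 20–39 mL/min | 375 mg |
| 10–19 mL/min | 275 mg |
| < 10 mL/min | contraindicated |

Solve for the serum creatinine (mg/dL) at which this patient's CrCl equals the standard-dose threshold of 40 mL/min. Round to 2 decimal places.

Standard dose requires CrCl ≥ 40 mL/min.
Set (140 − 40) × 45.3 × 0.85 / (72 × SCr) = 40
SCr = (140 − 40) × 45.3 × 0.85 / (72 × 40) = 1.337 mg/dL

1.34 mg/dL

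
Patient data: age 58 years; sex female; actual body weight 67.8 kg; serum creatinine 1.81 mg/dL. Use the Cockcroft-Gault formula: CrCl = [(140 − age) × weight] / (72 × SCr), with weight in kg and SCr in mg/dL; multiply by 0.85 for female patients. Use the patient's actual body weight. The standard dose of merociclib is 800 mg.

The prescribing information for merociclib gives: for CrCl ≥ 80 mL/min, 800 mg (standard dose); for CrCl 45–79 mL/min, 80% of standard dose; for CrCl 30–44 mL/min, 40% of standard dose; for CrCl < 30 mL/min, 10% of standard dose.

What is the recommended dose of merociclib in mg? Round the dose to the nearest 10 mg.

CrCl = (140 − 58) × 67.8 / (72 × 1.81) × 0.85 = 5559.6 / 130.32 × 0.85 ≈ 36.3 mL/min
CrCl ≈ 36 mL/min → bracket 30–44 mL/min.
40% of 800 mg = 320 mg

320 mg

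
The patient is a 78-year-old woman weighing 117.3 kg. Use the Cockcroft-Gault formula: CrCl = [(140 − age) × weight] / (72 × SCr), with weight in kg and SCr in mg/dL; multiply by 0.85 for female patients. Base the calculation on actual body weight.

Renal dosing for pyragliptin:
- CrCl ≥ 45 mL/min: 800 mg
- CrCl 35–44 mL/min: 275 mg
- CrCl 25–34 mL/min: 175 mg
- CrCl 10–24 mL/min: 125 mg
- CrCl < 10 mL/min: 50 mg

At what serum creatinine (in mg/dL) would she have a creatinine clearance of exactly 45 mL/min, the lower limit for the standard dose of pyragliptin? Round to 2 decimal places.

1.91 mg/dL

Standard dose requires CrCl ≥ 45 mL/min.
Set (140 − 78) × 117.3 × 0.85 / (72 × SCr) = 45
SCr = (140 − 78) × 117.3 × 0.85 / (72 × 45) = 1.908 mg/dL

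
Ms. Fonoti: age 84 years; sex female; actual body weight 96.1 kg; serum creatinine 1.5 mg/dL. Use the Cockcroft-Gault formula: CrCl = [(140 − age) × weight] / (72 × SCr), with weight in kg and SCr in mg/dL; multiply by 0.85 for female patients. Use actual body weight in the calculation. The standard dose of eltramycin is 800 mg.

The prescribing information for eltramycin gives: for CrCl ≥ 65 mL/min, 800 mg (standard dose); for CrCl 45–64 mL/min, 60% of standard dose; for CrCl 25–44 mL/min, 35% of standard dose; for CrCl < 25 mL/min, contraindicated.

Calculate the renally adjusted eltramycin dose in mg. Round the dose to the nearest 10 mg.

280 mg

CrCl = (140 − 84) × 96.1 / (72 × 1.5) × 0.85 = 5381.6 / 108.00 × 0.85 ≈ 42.4 mL/min
CrCl ≈ 42 mL/min → bracket 25–44 mL/min.
35% of 800 mg = 280 mg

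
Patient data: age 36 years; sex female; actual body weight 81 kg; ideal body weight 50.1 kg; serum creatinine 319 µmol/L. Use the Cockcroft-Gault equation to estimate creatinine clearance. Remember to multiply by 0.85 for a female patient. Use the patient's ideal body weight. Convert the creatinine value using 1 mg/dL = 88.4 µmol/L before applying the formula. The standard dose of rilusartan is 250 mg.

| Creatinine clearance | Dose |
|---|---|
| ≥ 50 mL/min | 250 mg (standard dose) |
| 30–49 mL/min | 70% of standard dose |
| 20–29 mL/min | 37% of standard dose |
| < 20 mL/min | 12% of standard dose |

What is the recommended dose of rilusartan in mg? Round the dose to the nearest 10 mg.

SCr = 319 / 88.4 = 3.609 mg/dL
CrCl = (140 − 36) × 50.1 / (72 × 3.609) × 0.85 = 5210.4 / 259.85 × 0.85 ≈ 17.0 mL/min
CrCl ≈ 17 mL/min → bracket < 20 mL/min.
12% of 250 mg = 30 mg

30 mg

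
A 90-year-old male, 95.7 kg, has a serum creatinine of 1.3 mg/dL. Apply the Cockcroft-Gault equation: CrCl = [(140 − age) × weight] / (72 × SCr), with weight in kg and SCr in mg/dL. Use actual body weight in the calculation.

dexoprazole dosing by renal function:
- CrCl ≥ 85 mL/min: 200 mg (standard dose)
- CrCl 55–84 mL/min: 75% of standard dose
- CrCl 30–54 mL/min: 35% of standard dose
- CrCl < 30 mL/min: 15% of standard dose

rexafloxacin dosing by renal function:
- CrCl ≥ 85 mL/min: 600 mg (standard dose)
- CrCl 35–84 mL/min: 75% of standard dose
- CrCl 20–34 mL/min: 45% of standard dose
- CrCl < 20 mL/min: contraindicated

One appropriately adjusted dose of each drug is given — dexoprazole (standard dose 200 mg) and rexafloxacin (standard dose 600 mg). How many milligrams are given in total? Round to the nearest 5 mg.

520 mg

CrCl = (140 − 90) × 95.7 / (72 × 1.3) = 4785.0 / 93.60 ≈ 51.1 mL/min
CrCl ≈ 51 mL/min.
dexoprazole: 30–54 mL/min → 35% of 200 mg = 70 mg.
rexafloxacin: 35–84 mL/min → 75% of 600 mg = 450 mg.
Total = 70 + 450 = 520 mg.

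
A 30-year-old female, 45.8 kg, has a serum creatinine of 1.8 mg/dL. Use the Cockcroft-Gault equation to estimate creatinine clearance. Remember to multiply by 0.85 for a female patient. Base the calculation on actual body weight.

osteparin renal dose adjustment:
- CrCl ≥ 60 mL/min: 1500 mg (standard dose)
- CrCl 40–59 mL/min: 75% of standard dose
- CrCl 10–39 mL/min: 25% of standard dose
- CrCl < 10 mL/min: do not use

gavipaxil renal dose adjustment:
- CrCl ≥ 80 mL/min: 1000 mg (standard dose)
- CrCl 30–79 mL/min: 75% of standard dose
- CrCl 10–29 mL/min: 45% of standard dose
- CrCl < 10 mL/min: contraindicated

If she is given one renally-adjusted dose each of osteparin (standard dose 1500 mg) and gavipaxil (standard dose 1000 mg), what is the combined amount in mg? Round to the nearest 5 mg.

1125 mg

CrCl = (140 − 30) × 45.8 / (72 × 1.8) × 0.85 = 5038.0 / 129.60 × 0.85 ≈ 33.0 mL/min
CrCl ≈ 33 mL/min.
osteparin: 10–39 mL/min → 25% of 1500 mg = 375 mg.
gavipaxil: 30–79 mL/min → 75% of 1000 mg = 750 mg.
Total = 375 + 750 = 1125 mg.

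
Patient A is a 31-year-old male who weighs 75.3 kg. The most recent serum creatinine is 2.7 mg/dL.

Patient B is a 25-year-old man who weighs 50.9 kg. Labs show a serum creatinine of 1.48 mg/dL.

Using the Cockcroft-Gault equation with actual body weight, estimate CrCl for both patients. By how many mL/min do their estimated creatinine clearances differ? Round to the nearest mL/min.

Patient A: CrCl = (140 − 31) × 75.3 / (72 × 2.7) = 8207.7 / 194.40 ≈ 42.2 mL/min
Patient B: CrCl = (140 − 25) × 50.9 / (72 × 1.48) = 5853.5 / 106.56 ≈ 54.9 mL/min
|42.2 − 54.9| = 12.7 mL/min

13 mL/min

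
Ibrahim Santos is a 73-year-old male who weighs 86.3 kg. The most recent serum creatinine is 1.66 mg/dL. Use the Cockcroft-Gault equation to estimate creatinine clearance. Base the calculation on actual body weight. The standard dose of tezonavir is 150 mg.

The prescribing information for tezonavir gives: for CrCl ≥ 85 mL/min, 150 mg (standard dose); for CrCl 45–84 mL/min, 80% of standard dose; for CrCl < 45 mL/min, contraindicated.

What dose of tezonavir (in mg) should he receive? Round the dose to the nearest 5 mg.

120 mg

CrCl = (140 − 73) × 86.3 / (72 × 1.66) = 5782.1 / 119.52 ≈ 48.4 mL/min
CrCl ≈ 48 mL/min → bracket 45–84 mL/min.
80% of 150 mg = 120 mg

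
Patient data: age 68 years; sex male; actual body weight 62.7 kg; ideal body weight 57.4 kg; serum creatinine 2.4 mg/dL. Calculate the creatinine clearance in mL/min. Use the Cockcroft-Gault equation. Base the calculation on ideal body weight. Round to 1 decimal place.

23.9 mL/min

CrCl = (140 − 68) × 57.4 / (72 × 2.4) = 4132.8 / 172.80 ≈ 23.9 mL/min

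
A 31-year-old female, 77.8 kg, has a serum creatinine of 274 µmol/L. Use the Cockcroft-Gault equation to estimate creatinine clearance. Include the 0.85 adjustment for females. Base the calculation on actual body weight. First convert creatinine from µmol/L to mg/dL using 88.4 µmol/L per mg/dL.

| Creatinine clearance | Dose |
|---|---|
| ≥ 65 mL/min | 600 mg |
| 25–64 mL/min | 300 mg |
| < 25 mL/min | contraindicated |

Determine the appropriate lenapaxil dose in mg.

300 mg

SCr = 274 / 88.4 = 3.1 mg/dL
CrCl = (140 − 31) × 77.8 / (72 × 3.1) × 0.85 = 8480.2 / 223.20 × 0.85 ≈ 32.3 mL/min
CrCl ≈ 32 mL/min → bracket 25–64 mL/min.
Dose for this bracket: 300 mg.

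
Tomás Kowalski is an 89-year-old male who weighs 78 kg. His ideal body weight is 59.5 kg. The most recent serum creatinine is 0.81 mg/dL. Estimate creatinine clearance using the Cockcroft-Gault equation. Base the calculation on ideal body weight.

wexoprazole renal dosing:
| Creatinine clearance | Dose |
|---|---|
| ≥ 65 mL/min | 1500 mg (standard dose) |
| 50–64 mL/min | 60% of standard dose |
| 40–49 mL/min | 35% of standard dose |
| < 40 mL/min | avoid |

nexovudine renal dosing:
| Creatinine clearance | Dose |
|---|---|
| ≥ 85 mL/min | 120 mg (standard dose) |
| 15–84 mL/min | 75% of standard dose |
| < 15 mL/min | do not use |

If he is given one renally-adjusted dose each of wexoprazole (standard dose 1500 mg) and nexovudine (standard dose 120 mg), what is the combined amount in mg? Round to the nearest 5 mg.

990 mg

CrCl = (140 − 89) × 59.5 / (72 × 0.81) = 3034.5 / 58.32 ≈ 52.0 mL/min
CrCl ≈ 52 mL/min.
wexoprazole: 50–64 mL/min → 60% of 1500 mg = 900 mg.
nexovudine: 15–84 mL/min → 75% of 120 mg = 90 mg.
Total = 900 + 90 = 990 mg.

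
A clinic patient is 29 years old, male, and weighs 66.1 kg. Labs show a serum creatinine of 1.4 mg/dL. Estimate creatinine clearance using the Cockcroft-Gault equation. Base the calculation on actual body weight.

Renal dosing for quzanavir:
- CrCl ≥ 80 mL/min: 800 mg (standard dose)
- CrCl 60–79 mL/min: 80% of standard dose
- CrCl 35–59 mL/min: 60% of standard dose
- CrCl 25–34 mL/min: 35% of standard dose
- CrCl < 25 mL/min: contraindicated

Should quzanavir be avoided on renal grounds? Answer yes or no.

CrCl = (140 − 29) × 66.1 / (72 × 1.4) = 7337.1 / 100.80 ≈ 72.8 mL/min
CrCl ≈ 73 mL/min, which is ≥ 25 mL/min.

no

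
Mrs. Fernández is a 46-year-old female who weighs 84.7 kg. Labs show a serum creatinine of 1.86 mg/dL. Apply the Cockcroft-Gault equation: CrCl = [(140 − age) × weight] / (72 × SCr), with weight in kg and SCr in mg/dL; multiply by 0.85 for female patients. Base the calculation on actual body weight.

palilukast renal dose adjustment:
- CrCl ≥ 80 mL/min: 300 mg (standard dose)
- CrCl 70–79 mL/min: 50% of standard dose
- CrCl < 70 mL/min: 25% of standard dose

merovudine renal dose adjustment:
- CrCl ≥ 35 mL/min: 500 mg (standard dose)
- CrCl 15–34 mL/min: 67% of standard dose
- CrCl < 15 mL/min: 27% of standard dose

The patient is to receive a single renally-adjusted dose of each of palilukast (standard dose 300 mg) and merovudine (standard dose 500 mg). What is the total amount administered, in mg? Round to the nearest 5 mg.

CrCl = (140 − 46) × 84.7 / (72 × 1.86) × 0.85 = 7961.8 / 133.92 × 0.85 ≈ 50.5 mL/min
CrCl ≈ 51 mL/min.
palilukast: < 70 mL/min → 25% of 300 mg = 75 mg.
merovudine: ≥ 35 mL/min → 100% of 500 mg = 500 mg.
Total = 75 + 500 = 575 mg.

575 mg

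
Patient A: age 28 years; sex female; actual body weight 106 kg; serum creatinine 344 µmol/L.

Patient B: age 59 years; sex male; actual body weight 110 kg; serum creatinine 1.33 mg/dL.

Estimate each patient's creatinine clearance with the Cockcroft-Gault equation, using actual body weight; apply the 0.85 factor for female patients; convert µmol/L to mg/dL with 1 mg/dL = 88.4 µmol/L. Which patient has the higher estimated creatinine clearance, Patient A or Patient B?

Patient B

Patient A: SCr = 344 / 88.4 = 3.891 mg/dL
Patient A: CrCl = (140 − 28) × 106 / (72 × 3.891) × 0.85 = 11872.0 / 280.15 × 0.85 ≈ 36.0 mL/min
Patient B: CrCl = (140 − 59) × 110 / (72 × 1.33) = 8910.0 / 95.76 ≈ 93.0 mL/min
36.0 vs 93.0 mL/min → Patient B is higher.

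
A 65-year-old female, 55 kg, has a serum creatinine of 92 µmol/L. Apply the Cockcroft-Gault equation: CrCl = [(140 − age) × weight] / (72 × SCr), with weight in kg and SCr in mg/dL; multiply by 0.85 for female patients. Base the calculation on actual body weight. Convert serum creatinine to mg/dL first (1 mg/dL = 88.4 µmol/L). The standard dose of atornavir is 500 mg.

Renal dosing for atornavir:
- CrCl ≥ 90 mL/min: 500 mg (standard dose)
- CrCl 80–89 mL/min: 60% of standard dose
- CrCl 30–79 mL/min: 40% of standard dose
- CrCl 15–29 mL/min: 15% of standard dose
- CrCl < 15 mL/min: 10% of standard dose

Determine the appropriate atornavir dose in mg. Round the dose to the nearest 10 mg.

SCr = 92 / 88.4 = 1.041 mg/dL
CrCl = (140 − 65) × 55 / (72 × 1.041) × 0.85 = 4125.0 / 74.95 × 0.85 ≈ 46.8 mL/min
CrCl ≈ 47 mL/min → bracket 30–79 mL/min.
40% of 500 mg = 200 mg

200 mg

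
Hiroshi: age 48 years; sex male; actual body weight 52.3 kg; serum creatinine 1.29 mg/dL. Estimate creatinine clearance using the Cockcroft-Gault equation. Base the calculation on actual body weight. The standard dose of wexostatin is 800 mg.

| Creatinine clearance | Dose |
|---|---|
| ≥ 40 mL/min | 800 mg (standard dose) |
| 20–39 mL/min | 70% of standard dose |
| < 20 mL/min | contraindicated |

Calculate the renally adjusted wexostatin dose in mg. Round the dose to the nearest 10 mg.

CrCl = (140 − 48) × 52.3 / (72 × 1.29) = 4811.6 / 92.88 ≈ 51.8 mL/min
CrCl ≈ 52 mL/min → bracket ≥ 40 mL/min.
100% of 800 mg = 800 mg

800 mg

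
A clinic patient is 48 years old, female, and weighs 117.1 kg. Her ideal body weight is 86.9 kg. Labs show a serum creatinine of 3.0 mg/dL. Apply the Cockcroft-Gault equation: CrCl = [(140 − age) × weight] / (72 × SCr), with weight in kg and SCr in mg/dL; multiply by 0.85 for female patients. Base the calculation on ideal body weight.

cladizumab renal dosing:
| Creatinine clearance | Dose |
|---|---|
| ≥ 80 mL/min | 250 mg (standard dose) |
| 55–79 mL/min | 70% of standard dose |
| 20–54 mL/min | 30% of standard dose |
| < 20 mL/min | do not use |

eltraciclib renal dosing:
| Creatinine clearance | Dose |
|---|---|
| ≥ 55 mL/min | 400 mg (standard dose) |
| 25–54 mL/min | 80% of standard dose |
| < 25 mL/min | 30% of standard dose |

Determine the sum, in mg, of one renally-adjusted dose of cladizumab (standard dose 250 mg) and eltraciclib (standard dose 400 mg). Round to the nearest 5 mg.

395 mg

CrCl = (140 − 48) × 86.9 / (72 × 3) × 0.85 = 7994.8 / 216.00 × 0.85 ≈ 31.5 mL/min
CrCl ≈ 31 mL/min.
cladizumab: 20–54 mL/min → 30% of 250 mg = 75 mg.
eltraciclib: 25–54 mL/min → 80% of 400 mg = 320 mg.
Total = 75 + 320 = 395 mg.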